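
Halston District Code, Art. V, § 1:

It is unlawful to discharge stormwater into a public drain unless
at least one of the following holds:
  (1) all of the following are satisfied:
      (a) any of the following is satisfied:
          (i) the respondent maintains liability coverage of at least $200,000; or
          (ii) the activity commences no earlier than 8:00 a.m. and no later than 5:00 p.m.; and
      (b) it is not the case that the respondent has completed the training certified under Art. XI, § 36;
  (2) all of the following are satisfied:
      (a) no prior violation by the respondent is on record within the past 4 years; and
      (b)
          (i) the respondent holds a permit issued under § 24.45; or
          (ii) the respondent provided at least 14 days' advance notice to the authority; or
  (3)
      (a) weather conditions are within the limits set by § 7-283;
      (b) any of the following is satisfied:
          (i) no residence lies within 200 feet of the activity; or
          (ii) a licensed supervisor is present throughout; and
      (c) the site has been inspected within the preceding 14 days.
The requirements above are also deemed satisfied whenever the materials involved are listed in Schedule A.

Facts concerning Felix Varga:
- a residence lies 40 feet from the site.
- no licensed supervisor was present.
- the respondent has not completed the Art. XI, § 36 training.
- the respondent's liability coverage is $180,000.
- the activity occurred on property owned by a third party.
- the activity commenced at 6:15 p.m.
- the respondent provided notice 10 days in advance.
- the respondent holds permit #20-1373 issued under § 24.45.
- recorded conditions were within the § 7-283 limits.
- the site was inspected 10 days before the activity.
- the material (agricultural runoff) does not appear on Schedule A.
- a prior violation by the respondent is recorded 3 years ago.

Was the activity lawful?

No — unlawful.

(i) coverage ≥ $200,000 — not satisfied.
(ii) start within hours — not satisfied.
(a) = F OR F = false.
(b) not (training certified) — holds.
(1): F AND T → false.
(a) no prior violation — not satisfied.
(i) holds permit — holds.
(ii) ≥14 days' notice — fails.
So (b) is satisfied (T OR F).
(2): F AND T → false.
(a) weather ok — met.
(i) no residence in 200 ft — not met.
(ii) supervisor present — not satisfied.
(b): F OR F → false.
(c) site inspected — met.
(3) = T AND F AND T = false.
Overall: F OR F OR F → false.
Exception (Schedule A material) — not satisfied.
Result: main false OR exception false → false.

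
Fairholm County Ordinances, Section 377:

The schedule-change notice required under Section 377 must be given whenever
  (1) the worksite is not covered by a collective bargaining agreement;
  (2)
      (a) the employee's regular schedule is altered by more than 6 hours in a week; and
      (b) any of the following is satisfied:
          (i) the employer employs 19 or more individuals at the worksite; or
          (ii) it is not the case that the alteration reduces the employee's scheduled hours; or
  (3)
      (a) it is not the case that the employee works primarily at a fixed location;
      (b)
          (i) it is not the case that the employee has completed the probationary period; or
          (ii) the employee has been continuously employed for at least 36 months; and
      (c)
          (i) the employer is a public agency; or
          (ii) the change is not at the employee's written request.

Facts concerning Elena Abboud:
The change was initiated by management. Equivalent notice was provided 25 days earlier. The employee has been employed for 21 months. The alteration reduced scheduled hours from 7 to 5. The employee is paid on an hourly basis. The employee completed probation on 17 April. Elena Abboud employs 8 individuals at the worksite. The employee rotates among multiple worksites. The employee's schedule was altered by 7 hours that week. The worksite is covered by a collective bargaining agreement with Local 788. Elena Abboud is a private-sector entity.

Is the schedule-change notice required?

No — not required.

(1) no CBA — not met.
(a) schedule shift > 6h — holds.
(i) ≥ 19 at site — fails.
(ii) not (hours reduced) — not met.
(b): F OR F → false.
(2) = T AND F = false.
(a) not (fixed location) — met.
(i) not (past probation) — not satisfied.
(ii) tenure ≥ 36 mo. — not met.
(b): F OR F → false.
(i) public agency — fails.
(ii) not employee-requested — satisfied.
So (c) is satisfied (F OR T).
(3) = T AND F AND T = false.
Overall: F OR F OR F → false.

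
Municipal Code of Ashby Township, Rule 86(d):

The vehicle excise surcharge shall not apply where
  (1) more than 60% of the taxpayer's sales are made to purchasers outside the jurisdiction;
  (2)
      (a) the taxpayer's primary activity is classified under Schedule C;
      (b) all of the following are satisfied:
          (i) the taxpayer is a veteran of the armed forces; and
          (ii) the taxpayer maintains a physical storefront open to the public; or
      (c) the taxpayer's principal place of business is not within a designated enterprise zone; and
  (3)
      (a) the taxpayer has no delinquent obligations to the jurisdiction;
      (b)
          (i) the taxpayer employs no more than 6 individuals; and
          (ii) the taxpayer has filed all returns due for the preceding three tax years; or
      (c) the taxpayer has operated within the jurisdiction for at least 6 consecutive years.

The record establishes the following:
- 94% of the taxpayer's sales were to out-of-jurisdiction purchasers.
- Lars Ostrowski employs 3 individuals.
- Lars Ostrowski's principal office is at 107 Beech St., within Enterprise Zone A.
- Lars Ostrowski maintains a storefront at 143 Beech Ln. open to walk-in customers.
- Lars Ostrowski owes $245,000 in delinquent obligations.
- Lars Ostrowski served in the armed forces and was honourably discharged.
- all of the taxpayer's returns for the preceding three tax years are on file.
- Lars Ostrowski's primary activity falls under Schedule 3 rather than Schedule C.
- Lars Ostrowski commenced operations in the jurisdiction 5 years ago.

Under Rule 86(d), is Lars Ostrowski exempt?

Yes — exempt.

(1) >60% out-of-jur. sales — satisfied.
(a) Schedule C activity — not met.
(i) veteran — holds.
(ii) has storefront — satisfied.
So (b) is satisfied (T AND T).
(c) not (in enterprise zone) — not met.
So (2) is satisfied (F OR T OR F).
(a) no delinquency — fails.
(i) ≤ 6 employees — holds.
(ii) returns current — satisfied.
(b): T AND T → true.
(c) ≥ 6 yrs in jurisdiction — not met.
(3) = F OR T OR F = true.
Overall: T AND T AND T → true.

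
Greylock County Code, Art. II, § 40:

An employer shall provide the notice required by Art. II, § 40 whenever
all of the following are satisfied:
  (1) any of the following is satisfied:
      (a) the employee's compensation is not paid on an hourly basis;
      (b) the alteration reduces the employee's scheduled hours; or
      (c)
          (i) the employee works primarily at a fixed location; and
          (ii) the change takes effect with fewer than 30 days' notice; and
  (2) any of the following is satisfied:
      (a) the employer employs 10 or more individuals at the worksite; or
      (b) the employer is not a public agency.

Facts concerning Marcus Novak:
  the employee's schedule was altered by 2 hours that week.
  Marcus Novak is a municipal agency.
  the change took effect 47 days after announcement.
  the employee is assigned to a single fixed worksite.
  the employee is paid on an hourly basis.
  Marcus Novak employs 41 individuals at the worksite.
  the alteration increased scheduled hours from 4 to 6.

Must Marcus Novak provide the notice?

(a) not (hourly-paid) — fails.
(b) hours reduced — not met.
(i) fixed location — holds.
(ii) < 30 days' notice — not met.
(c) = T AND F = false.
(1): F OR F OR F → false.
(a) ≥ 10 at site — holds.
(b) not (public agency) — fails.
(2): T OR F → true.
So Overall is not satisfied (F AND T).

No — not required.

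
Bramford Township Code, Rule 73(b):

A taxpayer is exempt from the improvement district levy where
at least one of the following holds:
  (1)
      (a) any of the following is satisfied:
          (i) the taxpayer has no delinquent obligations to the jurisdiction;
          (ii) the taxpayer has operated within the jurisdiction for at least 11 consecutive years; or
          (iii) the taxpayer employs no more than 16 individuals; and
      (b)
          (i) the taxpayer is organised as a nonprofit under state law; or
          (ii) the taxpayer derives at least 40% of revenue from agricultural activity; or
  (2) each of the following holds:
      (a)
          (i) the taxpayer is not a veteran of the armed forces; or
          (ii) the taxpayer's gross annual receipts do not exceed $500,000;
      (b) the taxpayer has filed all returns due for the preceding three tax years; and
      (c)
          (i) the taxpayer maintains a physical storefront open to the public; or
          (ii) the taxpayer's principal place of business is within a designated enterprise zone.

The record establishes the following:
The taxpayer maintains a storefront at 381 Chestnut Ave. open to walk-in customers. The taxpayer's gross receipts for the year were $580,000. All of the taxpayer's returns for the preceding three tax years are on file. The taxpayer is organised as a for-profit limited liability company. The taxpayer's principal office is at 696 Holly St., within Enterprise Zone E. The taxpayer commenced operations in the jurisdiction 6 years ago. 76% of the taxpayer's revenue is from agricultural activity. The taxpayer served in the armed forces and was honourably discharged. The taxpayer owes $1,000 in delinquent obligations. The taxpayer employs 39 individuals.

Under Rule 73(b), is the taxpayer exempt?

(i) no delinquency — not met.
(ii) ≥ 11 yrs in jurisdiction — not met.
(iii) ≤ 16 employees — fails.
(a) = F OR F OR F = false.
(i) nonprofit — not met.
(ii) ≥40% agricultural — met.
(b): F OR T → true.
(1) = F AND T = false.
(i) not (veteran) — fails.
(ii) receipts ≤ $500,000 — not satisfied.
(a) = F OR F = false.
(b) returns current — met.
(i) has storefront — met.
(ii) in enterprise zone — met.
(c) = T OR T = true.
(2) = F AND T AND T = false.
Overall = F OR F = false.

No — not exempt.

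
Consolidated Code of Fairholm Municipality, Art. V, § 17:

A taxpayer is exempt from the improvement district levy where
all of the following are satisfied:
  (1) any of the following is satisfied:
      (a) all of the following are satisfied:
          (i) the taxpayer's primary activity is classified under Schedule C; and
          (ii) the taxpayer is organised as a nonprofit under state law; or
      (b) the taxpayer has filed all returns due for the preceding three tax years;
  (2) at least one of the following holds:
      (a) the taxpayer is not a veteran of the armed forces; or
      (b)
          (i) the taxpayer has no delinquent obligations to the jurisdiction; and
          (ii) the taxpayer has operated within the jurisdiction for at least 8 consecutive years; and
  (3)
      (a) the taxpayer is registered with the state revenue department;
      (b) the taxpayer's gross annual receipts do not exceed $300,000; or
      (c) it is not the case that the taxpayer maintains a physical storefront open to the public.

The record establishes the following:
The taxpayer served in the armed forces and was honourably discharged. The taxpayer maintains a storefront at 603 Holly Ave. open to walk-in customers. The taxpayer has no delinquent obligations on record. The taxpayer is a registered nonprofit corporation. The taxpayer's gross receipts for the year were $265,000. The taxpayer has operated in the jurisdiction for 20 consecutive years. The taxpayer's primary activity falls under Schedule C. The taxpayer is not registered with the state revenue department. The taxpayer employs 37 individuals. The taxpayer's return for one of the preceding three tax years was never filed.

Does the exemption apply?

(i) Schedule C activity — satisfied.
(ii) nonprofit — satisfied.
(a): T AND T → true.
(b) returns current — not met.
(1): T OR F → true.
(a) not (veteran) — fails.
(i) no delinquency — satisfied.
(ii) ≥ 8 yrs in jurisdiction — holds.
(b) = T AND T = true.
(2): F OR T → true.
(a) state-registered — fails.
(b) receipts ≤ $300,000 — met.
(c) not (has storefront) — not satisfied.
(3) = F OR T OR F = true.
Overall = T AND T AND T = true.

Yes — exempt.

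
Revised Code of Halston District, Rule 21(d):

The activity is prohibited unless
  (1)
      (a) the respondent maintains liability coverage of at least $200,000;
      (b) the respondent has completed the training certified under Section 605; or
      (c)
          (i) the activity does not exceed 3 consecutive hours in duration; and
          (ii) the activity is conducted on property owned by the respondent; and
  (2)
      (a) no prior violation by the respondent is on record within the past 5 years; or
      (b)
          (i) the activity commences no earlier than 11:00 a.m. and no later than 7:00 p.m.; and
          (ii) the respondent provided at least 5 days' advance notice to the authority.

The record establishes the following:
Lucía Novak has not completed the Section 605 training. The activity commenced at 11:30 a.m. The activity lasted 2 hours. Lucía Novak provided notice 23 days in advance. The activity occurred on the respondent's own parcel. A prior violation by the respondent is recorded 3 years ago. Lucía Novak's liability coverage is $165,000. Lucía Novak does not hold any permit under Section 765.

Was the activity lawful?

Yes — lawful.

(a) coverage ≥ $200,000 — fails.
(b) training certified — not satisfied.
(i) ≤ 3 hrs duration — holds.
(ii) own property — satisfied.
(c): T AND T → true.
(1) = F OR F OR T = true.
(a) no prior violation — not met.
(i) start within hours — met.
(ii) ≥5 days' notice — satisfied.
(b) = T AND T = true.
So (2) is satisfied (F OR T).
Overall = T AND T = true.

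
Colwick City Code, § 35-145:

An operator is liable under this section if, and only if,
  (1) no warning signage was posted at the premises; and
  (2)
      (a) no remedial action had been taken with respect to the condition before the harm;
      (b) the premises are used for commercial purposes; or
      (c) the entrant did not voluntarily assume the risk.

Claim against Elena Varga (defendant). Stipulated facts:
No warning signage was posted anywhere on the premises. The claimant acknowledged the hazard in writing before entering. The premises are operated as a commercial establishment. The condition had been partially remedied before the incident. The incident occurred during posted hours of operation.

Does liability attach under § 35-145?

(1) no signage posted — satisfied.
(a) no remedial action — fails.
(b) commercial use — met.
(c) no assumed risk — not met.
So (2) is satisfied (F OR T OR F).
Overall: T AND T → true.

Yes — liable.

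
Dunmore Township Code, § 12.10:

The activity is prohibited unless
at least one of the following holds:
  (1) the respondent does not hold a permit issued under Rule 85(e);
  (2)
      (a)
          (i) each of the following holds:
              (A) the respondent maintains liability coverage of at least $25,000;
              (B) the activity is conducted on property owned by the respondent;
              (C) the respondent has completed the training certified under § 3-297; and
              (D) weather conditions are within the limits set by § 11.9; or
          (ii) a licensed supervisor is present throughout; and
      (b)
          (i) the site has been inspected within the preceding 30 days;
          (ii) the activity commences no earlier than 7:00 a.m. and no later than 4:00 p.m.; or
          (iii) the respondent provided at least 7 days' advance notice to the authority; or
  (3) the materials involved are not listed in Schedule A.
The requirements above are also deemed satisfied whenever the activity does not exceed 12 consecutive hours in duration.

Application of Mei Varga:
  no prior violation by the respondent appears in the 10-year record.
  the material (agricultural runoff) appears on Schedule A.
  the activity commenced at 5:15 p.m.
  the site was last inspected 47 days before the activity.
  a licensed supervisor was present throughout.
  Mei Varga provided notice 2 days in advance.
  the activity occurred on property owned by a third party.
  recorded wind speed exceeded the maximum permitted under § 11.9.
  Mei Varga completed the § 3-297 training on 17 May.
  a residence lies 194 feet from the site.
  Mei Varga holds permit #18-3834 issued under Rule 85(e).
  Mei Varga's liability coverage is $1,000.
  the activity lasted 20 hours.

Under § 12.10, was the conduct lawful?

(1) not (holds permit) — not satisfied.
(A) coverage ≥ $25,000 — fails.
(B) own property — not satisfied.
(C) training certified — satisfied.
(D) weather ok — not met.
So (i) is not satisfied (F AND F AND T AND F).
(ii) supervisor present — met.
(a) = F OR T = true.
(i) site inspected — not satisfied.
(ii) start within hours — not met.
(iii) ≥7 days' notice — not satisfied.
(b): F OR F OR F → false.
(2) = T AND F = false.
(3) not (Schedule A material) — fails.
So Overall is not satisfied (F OR F OR F).
Exception (≤ 12 hrs duration) — not satisfied.
Result: main false OR exception false → false.

No — unlawful.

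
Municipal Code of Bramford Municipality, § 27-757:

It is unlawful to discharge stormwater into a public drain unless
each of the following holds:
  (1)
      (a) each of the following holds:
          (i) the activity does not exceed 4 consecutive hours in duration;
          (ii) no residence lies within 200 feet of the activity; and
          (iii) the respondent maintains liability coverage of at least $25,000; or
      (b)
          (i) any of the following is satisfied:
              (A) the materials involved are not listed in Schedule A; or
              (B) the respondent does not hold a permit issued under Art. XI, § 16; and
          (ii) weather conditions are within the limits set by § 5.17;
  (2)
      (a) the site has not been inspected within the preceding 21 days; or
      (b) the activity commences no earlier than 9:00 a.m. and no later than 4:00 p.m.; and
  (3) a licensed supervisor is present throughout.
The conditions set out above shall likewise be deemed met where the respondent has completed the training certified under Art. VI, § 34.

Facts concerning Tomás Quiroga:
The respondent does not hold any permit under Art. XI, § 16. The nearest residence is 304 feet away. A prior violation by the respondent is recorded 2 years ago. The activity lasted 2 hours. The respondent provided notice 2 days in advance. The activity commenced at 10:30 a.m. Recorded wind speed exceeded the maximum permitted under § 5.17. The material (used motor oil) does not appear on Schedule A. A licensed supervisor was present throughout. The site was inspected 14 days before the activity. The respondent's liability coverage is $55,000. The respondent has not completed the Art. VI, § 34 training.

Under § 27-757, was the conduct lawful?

(i) ≤ 4 hrs duration — met.
(ii) no residence in 200 ft — holds.
(iii) coverage ≥ $25,000 — satisfied.
(a) = T AND T AND T = true.
(A) not (Schedule A material) — met.
(B) not (holds permit) — satisfied.
(i): T OR T → true.
(ii) weather ok — not met.
(b) = T AND F = false.
So (1) is satisfied (T OR F).
(a) not (site inspected) — not met.
(b) start within hours — met.
So (2) is satisfied (F OR T).
(3) supervisor present — satisfied.
So Overall is satisfied (T AND T AND T).
Exception (training certified) — not satisfied.
Result: main true OR exception false → true.

Yes — lawful.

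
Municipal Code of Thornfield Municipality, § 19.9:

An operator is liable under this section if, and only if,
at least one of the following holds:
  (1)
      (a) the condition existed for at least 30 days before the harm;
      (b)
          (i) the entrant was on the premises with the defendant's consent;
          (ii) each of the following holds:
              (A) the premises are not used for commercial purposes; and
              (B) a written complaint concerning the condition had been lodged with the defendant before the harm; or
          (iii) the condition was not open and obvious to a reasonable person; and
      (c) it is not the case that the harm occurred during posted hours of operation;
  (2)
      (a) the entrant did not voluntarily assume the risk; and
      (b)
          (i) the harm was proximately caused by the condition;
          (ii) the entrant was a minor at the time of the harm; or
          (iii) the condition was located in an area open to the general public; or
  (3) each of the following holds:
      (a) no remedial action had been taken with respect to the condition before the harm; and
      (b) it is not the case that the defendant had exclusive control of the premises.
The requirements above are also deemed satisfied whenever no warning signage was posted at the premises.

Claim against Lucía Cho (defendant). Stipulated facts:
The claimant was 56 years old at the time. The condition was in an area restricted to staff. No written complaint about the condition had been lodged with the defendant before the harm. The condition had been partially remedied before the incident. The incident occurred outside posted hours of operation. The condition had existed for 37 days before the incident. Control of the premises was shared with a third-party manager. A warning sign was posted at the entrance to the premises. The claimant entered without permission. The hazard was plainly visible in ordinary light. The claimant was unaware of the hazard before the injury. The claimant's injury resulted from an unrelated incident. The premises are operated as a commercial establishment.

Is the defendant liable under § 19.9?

(a) condition ≥30 days old — satisfied.
(i) consent to enter — fails.
(A) not (commercial use) — not met.
(B) complaint lodged — not met.
(ii): F AND F → false.
(iii) not open/obvious — not satisfied.
So (b) is not satisfied (F OR F OR F).
(c) not (during posted hours) — holds.
So (1) is not satisfied (T AND F AND T).
(a) no assumed risk — holds.
(i) proximate cause — fails.
(ii) entrant a minor — fails.
(iii) public area — not met.
(b): F OR F OR F → false.
(2) = T AND F = false.
(a) no remedial action — not satisfied.
(b) not (exclusive control) — holds.
(3) = F AND T = false.
Overall = F OR F OR F = false.
Exception (no signage posted) — not satisfied.
Result: main false OR exception false → false.

No — not liable.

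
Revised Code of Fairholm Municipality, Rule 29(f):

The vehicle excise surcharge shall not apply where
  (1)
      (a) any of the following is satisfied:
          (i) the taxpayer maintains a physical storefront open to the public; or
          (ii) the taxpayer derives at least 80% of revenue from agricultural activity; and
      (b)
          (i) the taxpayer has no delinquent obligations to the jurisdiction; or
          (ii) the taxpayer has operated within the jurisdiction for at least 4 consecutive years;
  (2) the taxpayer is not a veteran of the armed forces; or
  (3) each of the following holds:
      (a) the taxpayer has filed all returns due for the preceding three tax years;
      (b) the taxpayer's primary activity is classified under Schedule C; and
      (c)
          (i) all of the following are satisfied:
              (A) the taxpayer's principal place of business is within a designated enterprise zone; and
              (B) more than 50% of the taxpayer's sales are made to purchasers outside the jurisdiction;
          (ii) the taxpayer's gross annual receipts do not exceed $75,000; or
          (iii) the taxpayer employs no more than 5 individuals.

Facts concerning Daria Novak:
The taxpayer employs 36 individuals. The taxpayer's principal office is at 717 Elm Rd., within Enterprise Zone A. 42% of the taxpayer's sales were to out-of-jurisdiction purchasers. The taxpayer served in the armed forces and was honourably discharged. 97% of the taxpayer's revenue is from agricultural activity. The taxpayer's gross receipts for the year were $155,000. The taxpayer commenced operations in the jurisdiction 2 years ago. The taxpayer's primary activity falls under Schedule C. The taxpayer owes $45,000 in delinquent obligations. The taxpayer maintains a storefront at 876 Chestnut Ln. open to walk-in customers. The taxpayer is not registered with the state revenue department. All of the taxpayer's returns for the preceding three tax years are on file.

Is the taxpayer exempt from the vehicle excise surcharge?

No — not exempt.

(i) has storefront — met.
(ii) ≥80% agricultural — met.
(a) = T OR T = true.
(i) no delinquency — not satisfied.
(ii) ≥ 4 yrs in jurisdiction — not met.
So (b) is not satisfied (F OR F).
(1) = T AND F = false.
(2) not (veteran) — not satisfied.
(a) returns current — met.
(b) Schedule C activity — satisfied.
(A) in enterprise zone — met.
(B) >50% out-of-jur. sales — not met.
So (i) is not satisfied (T AND F).
(ii) receipts ≤ $75,000 — not satisfied.
(iii) ≤ 5 employees — not met.
(c) = F OR F OR F = false.
So (3) is not satisfied (T AND T AND F).
Overall: F OR F OR F → false.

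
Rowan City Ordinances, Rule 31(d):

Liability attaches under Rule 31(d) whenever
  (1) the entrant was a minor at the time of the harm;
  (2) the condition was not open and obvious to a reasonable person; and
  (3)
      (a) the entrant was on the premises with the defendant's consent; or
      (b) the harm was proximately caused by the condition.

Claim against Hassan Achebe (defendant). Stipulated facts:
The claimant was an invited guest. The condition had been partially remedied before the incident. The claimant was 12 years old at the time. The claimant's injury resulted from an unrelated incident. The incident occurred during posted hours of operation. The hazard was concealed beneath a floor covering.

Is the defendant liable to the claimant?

(1) entrant a minor — met.
(2) not open/obvious — holds.
(a) consent to enter — met.
(b) proximate cause — not met.
So (3) is satisfied (T OR F).
So Overall is satisfied (T AND T AND T).

Yes — liable.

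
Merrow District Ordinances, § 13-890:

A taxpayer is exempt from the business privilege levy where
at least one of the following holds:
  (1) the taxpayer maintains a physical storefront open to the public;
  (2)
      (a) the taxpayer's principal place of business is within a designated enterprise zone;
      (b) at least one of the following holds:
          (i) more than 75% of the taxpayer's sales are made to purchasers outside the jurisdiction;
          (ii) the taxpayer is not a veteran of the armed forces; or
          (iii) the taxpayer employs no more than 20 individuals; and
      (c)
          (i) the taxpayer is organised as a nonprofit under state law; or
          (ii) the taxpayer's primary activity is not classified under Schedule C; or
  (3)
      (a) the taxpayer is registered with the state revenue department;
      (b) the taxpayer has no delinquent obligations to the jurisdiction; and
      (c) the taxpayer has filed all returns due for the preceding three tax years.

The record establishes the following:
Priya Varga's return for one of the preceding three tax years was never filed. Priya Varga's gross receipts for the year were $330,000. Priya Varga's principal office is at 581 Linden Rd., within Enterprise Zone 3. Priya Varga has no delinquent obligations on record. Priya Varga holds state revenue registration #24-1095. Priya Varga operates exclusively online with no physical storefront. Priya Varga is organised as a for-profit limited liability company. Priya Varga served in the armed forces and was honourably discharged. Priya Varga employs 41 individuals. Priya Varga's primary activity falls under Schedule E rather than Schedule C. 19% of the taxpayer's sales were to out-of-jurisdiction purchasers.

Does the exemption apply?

No — not exempt.

(1) has storefront — not met.
(a) in enterprise zone — met.
(i) >75% out-of-jur. sales — not satisfied.
(ii) not (veteran) — not met.
(iii) ≤ 20 employees — not met.
(b): F OR F OR F → false.
(i) nonprofit — fails.
(ii) not (Schedule C activity) — holds.
(c): F OR T → true.
So (2) is not satisfied (T AND F AND T).
(a) state-registered — satisfied.
(b) no delinquency — satisfied.
(c) returns current — not met.
So (3) is not satisfied (T AND T AND F).
So Overall is not satisfied (F OR F OR F).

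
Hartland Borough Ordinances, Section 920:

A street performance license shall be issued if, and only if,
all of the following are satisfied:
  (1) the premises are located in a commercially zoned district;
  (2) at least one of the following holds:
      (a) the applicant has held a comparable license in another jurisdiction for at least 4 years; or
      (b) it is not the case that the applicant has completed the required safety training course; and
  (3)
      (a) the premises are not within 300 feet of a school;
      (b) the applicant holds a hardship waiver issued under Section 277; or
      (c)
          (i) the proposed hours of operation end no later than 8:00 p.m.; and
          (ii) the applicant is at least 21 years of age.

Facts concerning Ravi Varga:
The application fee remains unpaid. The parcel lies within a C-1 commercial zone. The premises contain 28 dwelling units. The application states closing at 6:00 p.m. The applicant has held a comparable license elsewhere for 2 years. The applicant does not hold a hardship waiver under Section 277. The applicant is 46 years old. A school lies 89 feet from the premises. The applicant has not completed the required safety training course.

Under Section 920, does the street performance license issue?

Yes — granted.

(1) commercially zoned — satisfied.
(a) prior license ≥ 4 yr — not met.
(b) not (safety training) — holds.
(2) = F OR T = true.
(a) ≥300 ft from school — not met.
(b) hardship waiver — fails.
(i) closes by 8 p.m. — satisfied.
(ii) age ≥ 21 — satisfied.
So (c) is satisfied (T AND T).
(3): F OR F OR T → true.
So Overall is satisfied (T AND T AND T).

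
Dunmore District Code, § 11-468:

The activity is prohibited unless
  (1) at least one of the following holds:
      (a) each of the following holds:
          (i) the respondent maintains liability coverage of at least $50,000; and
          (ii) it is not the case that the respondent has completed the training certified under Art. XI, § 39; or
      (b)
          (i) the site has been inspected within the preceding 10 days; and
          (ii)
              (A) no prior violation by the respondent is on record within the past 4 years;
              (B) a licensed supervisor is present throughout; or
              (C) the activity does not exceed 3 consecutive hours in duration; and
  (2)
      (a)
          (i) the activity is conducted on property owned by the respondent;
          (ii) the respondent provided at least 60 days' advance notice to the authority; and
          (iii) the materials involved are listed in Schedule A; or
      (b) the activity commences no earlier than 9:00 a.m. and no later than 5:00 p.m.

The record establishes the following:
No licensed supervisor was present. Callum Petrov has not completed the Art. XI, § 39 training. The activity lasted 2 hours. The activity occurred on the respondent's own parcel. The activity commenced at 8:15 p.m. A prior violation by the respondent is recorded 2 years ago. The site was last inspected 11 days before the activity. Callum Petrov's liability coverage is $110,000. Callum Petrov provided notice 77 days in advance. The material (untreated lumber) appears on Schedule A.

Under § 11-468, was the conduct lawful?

Yes — lawful.

(i) coverage ≥ $50,000 — met.
(ii) not (training certified) — satisfied.
(a): T AND T → true.
(i) site inspected — not met.
(A) no prior violation — not met.
(B) supervisor present — not met.
(C) ≤ 3 hrs duration — met.
So (ii) is satisfied (F OR F OR T).
So (b) is not satisfied (F AND T).
So (1) is satisfied (T OR F).
(i) own property — met.
(ii) ≥60 days' notice — met.
(iii) Schedule A material — holds.
(a) = T AND T AND T = true.
(b) start within hours — not met.
(2): T OR F → true.
Overall = T AND T = true.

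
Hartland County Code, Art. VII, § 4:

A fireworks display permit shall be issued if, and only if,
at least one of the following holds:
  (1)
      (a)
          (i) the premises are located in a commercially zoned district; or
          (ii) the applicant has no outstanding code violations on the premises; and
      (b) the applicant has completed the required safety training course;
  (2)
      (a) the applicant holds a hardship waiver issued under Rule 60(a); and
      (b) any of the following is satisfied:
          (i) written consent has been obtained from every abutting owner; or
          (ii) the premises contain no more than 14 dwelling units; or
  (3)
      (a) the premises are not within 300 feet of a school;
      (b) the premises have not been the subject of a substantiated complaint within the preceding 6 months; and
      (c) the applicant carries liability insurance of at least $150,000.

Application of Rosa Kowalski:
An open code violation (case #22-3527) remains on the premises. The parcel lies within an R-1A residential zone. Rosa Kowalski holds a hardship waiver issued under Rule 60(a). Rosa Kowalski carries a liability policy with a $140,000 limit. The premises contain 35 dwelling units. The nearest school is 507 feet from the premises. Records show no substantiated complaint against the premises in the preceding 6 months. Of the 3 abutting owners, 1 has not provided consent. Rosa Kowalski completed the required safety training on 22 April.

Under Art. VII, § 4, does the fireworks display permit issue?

No — denied.

(i) commercially zoned — fails.
(ii) no code violations — fails.
(a) = F OR F = false.
(b) safety training — holds.
(1): F AND T → false.
(a) hardship waiver — holds.
(i) all abutters consent — not satisfied.
(ii) ≤ 14 units — not met.
(b): F OR F → false.
(2): T AND F → false.
(a) ≥300 ft from school — satisfied.
(b) no complaint in 6 mo. — holds.
(c) insurance ≥ $150,000 — fails.
So (3) is not satisfied (T AND T AND F).
So Overall is not satisfied (F OR F OR F).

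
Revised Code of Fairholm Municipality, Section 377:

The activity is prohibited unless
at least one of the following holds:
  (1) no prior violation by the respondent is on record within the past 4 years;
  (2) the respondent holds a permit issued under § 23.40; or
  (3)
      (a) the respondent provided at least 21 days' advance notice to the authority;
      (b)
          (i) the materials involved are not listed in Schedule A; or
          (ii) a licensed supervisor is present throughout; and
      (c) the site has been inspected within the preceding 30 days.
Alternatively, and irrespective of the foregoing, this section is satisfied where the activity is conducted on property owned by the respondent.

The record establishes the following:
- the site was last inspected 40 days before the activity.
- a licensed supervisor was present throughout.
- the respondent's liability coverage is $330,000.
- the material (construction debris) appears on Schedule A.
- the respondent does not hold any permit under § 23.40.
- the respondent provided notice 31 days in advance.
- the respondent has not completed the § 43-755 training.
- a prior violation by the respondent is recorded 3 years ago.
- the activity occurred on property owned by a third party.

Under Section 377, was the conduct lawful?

No — unlawful.

(1) no prior violation — fails.
(2) holds permit — not met.
(a) ≥21 days' notice — holds.
(i) not (Schedule A material) — fails.
(ii) supervisor present — satisfied.
(b) = F OR T = true.
(c) site inspected — fails.
(3): T AND T AND F → false.
So Overall is not satisfied (F OR F OR F).
Exception (own property) — not satisfied.
Result: main false OR exception false → false.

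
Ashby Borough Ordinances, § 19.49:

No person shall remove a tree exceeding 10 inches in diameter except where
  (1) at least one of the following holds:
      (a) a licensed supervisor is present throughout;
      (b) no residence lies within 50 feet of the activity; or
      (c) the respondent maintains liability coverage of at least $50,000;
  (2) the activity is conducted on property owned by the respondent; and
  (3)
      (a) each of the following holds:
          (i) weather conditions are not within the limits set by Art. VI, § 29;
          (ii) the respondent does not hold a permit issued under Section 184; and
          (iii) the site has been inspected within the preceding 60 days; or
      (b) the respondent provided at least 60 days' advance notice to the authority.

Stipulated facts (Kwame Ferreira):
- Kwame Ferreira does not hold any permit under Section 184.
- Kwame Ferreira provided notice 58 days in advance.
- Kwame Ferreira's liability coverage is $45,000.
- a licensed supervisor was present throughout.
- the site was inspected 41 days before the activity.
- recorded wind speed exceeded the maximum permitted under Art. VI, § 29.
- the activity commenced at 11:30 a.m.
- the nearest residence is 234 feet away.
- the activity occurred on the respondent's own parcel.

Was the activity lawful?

Yes — lawful.

(a) supervisor present — satisfied.
(b) no residence in 50 ft — met.
(c) coverage ≥ $50,000 — not met.
So (1) is satisfied (T OR T OR F).
(2) own property — met.
(i) not (weather ok) — holds.
(ii) not (holds permit) — satisfied.
(iii) site inspected — met.
(a) = T AND T AND T = true.
(b) ≥60 days' notice — fails.
So (3) is satisfied (T OR F).
So Overall is satisfied (T AND T AND T).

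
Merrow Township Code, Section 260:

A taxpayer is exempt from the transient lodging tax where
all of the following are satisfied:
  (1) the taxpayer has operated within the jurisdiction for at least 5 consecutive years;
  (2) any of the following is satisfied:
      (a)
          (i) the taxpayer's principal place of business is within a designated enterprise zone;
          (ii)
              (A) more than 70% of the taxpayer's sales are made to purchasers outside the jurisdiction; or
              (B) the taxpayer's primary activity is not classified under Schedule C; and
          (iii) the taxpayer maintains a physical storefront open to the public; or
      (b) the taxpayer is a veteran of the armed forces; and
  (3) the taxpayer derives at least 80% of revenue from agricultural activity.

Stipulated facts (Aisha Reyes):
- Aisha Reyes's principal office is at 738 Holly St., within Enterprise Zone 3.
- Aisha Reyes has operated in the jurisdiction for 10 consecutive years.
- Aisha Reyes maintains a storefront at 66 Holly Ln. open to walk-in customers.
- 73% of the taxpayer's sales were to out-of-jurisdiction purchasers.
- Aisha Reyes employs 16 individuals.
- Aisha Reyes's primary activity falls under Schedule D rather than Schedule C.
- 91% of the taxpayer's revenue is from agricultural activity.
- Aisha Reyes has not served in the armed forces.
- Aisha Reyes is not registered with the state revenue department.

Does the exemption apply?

(1) ≥ 5 yrs in jurisdiction — satisfied.
(i) in enterprise zone — holds.
(A) >70% out-of-jur. sales — satisfied.
(B) not (Schedule C activity) — satisfied.
(ii): T OR T → true.
(iii) has storefront — satisfied.
(a) = T AND T AND T = true.
(b) veteran — not met.
(2): T OR F → true.
(3) ≥80% agricultural — holds.
Overall: T AND T AND T → true.

Yes — exempt.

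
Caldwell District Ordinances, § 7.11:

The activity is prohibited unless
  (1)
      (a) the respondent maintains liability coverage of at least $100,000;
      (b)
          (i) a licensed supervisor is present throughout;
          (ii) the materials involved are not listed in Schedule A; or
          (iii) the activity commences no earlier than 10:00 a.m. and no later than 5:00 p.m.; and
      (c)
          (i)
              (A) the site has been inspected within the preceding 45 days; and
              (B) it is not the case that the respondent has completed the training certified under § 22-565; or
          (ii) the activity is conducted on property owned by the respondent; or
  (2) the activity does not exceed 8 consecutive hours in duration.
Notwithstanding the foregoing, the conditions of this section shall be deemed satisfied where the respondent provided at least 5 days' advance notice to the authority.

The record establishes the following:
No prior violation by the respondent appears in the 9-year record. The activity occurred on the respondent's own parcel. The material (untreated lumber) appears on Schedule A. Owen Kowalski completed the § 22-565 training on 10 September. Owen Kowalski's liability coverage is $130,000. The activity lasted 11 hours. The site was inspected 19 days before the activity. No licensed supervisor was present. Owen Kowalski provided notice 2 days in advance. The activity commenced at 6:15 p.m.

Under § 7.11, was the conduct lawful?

(a) coverage ≥ $100,000 — met.
(i) supervisor present — fails.
(ii) not (Schedule A material) — not satisfied.
(iii) start within hours — fails.
(b): F OR F OR F → false.
(A) site inspected — holds.
(B) not (training certified) — not met.
So (i) is not satisfied (T AND F).
(ii) own property — satisfied.
So (c) is satisfied (F OR T).
(1): T AND F AND T → false.
(2) ≤ 8 hrs duration — not met.
Overall = F OR F = false.
Exception (≥5 days' notice) — not satisfied.
Result: main false OR exception false → false.

No — unlawful.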